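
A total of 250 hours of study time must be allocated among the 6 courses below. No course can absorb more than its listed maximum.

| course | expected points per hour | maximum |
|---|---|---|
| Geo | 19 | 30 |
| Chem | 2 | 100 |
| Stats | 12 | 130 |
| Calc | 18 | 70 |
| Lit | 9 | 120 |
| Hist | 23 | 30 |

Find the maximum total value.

3960

Order the courses by expected points per hour: Hist 23 > Geo 19 > Calc 18 > Stats 12 > Lit 9 > Chem 2.
Hist takes 30 to reach its cap of 30 ; 220 left.
Give Geo 30 to hit its cap of 30 ; 190 left.
Calc: +70 to 70 (cap) ; 120 left.
Stats has room for 130 but only 120 remain, so it gets 120.
Total = 19×30 + 12×120 + 18×70 + 23×30 = 3960.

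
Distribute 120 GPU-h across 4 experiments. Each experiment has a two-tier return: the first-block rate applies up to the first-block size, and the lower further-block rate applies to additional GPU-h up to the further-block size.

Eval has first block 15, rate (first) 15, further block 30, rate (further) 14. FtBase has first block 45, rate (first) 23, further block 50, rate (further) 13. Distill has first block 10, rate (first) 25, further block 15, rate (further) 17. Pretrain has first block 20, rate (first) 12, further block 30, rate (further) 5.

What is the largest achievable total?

2250

Order all 8 blocks by rate: Distill/tier1 25 > FtBase/tier1 23 > Distill/tier2 17 > Eval/tier1 15 > Eval/tier2 14 > FtBase/tier2 13 > Pretrain/tier1 12 > Pretrain/tier2 5.
Distill tier1 at 25: fill all 10 ; 110 left.
Fill FtBase tier1 block (45 at 23) ; 65 left.
Fill Distill tier2 block (15 at 17) ; 50 left.
Eval tier1 at 15: fill all 15 ; 35 left.
Eval tier2 at 14: fill all 30 ; 5 left.
5 remain; put them into FtBase tier2 at 13.
Total = 25×10 + 23×45 + 17×15 + 15×15 + 14×30 + 13×5 = 2250.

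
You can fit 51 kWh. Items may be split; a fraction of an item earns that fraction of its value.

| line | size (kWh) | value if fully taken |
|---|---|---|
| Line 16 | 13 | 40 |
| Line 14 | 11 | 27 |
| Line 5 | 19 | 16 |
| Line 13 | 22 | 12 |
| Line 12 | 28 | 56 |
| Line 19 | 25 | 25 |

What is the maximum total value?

121

Sort by value density: Line 16 40/13≈3.08, Line 14 27/11≈2.45, Line 12 56/28≈2, Line 19 25/25≈1, Line 5 16/19≈0.842, Line 13 12/22≈0.545.
All 13 kWh of Line 16 fit (value 40) — 38 remain.
All 11 kWh of Line 14 fit (value 27) — 27 remain.
Fill the last 27 kWh with part of Line 12: 27/28 of it earns 54.
Total value = 121.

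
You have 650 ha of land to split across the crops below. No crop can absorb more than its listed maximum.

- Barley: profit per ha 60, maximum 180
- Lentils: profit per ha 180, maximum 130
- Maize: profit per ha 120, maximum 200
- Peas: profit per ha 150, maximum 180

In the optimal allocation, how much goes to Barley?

Order the crops by profit per ha: Lentils 180 > Peas 150 > Maize 120 > Barley 60.
Give Lentils 130 to hit its cap of 130 ; 520 left.
Peas: +180 to 180 (cap) ; 340 left.
Maize: +200 to 200 (cap) ; 140 left.
Only 140 left; Barley takes them to reach 140.

140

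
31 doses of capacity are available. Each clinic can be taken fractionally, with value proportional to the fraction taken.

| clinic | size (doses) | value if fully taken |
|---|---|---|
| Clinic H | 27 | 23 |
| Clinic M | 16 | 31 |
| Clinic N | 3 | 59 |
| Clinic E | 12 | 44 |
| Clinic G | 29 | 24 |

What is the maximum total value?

134

Rank by value-to-size ratio: Clinic N 59/3≈19.7, Clinic E 44/12≈3.67, Clinic M 31/16≈1.94, Clinic H 23/27≈0.852, Clinic G 24/29≈0.828.
Take all of Clinic N (3 doses, value 59) — 28 doses left.
Take all of Clinic E (12 doses, value 44) — 16 doses left.
All 16 doses of Clinic M fit (value 31) — 0 remain.
Total value = 134.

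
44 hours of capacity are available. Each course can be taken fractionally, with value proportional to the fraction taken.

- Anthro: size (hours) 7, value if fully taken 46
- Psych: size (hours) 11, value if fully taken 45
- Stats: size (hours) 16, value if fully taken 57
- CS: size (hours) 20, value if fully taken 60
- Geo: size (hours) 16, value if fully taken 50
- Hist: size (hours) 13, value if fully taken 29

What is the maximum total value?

179.25

Sort by value density: Anthro 46/7≈6.57, Psych 45/11≈4.09, Stats 57/16≈3.56, Geo 50/16≈3.12, CS 60/20≈3, Hist 29/13≈2.23.
All 7 hours of Anthro fit (value 46) ; 37 remain.
Psych: take in full, 11 hours for value 45 ; 26 left.
Stats: take in full, 16 hours for value 57 ; 10 left.
Fill the last 10 hours with part of Geo: 10/16 of it earns 31.25.
Total value = 179.25.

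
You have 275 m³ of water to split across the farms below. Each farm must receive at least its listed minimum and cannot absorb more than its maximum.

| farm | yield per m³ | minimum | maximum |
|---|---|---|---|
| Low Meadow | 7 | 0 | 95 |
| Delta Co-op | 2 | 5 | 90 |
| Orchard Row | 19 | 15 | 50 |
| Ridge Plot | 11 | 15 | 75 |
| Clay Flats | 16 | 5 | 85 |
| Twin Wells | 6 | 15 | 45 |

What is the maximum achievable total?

3550

Meeting every minimum uses 0+5+15+15+5+15 = 55 m³, leaving 220.
Highest yield per m³ first: Orchard Row 19 > Clay Flats 16 > Ridge Plot 11 > Low Meadow 7 > Twin Wells 6 > Delta Co-op 2.
Give Orchard Row 35 more to hit its cap of 50 ; 185 left.
Clay Flats: +80 to 85 (cap) ; 105 left.
Ridge Plot takes 60 more to reach its cap of 75 ; 45 left.
Low Meadow: +45 (room for 95) → 45. Pool exhausted.
Total = 7×45 + 2×5 + 19×50 + 11×75 + 16×85 + 6×15 = 3550.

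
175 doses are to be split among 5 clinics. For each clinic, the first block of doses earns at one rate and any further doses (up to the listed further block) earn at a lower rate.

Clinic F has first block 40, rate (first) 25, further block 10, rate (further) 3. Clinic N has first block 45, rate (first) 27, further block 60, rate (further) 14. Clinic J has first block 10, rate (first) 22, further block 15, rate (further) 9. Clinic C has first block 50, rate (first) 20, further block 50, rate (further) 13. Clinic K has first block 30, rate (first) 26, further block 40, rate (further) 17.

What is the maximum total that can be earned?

4215

Treat each block as its own option and order by rate: Clinic N/first 27 > Clinic K/first 26 > Clinic F/first 25 > Clinic J/first 22 > Clinic C/first 20 > Clinic K/second 17 > Clinic N/second 14 > Clinic C/second 13 > Clinic J/second 9 > Clinic F/second 3.
Fill Clinic N first block (45 at 27) ; 130 left.
Clinic K/first (26): +30 ; 100 left.
Clinic F first at 25: fill all 40 ; 60 left.
Fill Clinic J first block (10 at 22) ; 50 left.
Clinic C first at 20: fill all 50 ; 0 left.
Total = 27×45 + 26×30 + 25×40 + 22×10 + 20×50 = 4215.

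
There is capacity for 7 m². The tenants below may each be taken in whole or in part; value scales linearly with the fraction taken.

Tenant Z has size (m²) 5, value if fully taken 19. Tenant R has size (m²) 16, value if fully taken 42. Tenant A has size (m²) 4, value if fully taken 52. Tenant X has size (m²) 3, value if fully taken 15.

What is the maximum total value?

67

Rank by value-to-size ratio: Tenant A 52/4≈13, Tenant X 15/3≈5, Tenant Z 19/5≈3.8, Tenant R 42/16≈2.62.
Tenant A: take in full, 4 m² for value 52 — 3 left.
All 3 m² of Tenant X fit (value 15) — 0 remain.
Total value = 67.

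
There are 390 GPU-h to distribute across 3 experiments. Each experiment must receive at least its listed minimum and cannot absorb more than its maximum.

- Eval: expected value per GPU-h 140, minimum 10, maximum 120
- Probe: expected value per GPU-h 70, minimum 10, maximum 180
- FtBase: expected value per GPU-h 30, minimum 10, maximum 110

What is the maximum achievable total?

32100

Meeting every minimum uses 10+10+10 = 30 GPU-h, leaving 360.
Highest expected value per GPU-h first: Eval 140 > Probe 70 > FtBase 30.
Give Eval 110 more to hit its cap of 120 ; 250 left.
Give Probe 170 more to hit its cap of 180 ; 80 left.
FtBase: +80 (room for 100) → 90. Pool exhausted.
Total = 140×120 + 70×180 + 30×90 = 32100.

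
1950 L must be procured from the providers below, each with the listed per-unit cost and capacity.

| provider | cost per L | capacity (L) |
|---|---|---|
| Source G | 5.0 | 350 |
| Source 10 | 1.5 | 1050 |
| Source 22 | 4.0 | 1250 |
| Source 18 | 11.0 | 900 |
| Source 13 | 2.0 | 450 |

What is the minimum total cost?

4275

Cheapest first:
Take 1050 from Source 10 at 1.5 ; need 900 more.
Take 450 from Source 13 at 2.0 ; need 450 more.
Source 22 (4.0): take the remaining 450 ; done.
Source G, Source 18: unused.
Cost = 1050×1.5 + 450×2.0 + 450×4.0 = 4275.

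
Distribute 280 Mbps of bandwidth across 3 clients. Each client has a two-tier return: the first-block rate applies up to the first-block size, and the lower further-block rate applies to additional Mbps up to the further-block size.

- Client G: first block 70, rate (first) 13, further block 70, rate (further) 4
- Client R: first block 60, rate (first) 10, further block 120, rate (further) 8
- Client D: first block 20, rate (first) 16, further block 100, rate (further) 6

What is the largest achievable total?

Rank every tier by rate: Client D/first 16 > Client G/first 13 > Client R/first 10 > Client R/second 8 > Client D/second 6 > Client G/second 4.
Client D/first (16): +20 → 260 left.
Fill Client G first block (70 at 13) → 190 left.
Client R/first (10): +60 → 130 left.
Client R second at 8: fill all 120 → 10 left.
10 remain; put them into Client D second at 6.
Total = 16×20 + 13×70 + 10×60 + 8×120 + 6×10 = 2850.

2850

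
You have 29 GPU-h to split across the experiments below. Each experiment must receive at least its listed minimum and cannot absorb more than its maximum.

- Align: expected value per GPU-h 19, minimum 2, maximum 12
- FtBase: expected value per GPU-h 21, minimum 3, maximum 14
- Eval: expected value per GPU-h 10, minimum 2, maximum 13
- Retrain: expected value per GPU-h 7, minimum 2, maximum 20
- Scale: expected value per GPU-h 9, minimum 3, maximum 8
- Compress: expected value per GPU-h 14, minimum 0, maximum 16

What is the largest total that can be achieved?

Meeting every minimum uses 2+3+2+2+3+0 = 12 GPU-h, leaving 17.
Highest expected value per GPU-h first: FtBase 21 > Align 19 > Compress 14 > Eval 10 > Scale 9 > Retrain 7.
FtBase takes 11 more to reach its cap of 14 → 6 left.
Align: +6 (room for 10) → 8. Pool exhausted.
Total = 19×8 + 21×14 + 10×2 + 7×2 + 9×3 = 507.

507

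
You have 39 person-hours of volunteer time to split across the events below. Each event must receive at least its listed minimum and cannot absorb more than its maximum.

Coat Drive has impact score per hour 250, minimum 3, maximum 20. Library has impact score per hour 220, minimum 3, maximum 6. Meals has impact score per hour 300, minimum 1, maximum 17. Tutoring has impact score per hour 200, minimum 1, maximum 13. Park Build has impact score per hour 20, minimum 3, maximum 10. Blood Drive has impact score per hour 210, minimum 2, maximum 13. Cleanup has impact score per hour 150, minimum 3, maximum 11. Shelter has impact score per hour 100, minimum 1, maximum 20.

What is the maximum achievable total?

Meeting every minimum uses 3+3+1+1+3+2+3+1 = 17 person-hours, leaving 22.
Rank by impact score per hour: Meals 300 > Coat Drive 250 > Library 220 > Blood Drive 210 > Tutoring 200 > Cleanup 150 > Shelter 100 > Park Build 20.
Give Meals 16 more to hit its cap of 17 → 6 left.
Coat Drive: +6 (room for 17) → 9. Pool exhausted.
Total = 250×9 + 220×3 + 300×17 + 200×1 + 20×3 + 210×2 + 150×3 + 100×1 = 9240.

9240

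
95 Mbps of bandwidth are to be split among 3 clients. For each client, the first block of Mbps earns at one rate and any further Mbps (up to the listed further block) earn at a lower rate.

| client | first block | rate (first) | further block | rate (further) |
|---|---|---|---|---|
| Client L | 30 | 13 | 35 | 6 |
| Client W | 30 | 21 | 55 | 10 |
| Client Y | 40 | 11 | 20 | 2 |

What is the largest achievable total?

Rank every tier by rate: Client W/tier1 21 > Client L/tier1 13 > Client Y/tier1 11 > Client W/tier2 10 > Client L/tier2 6 > Client Y/tier2 2.
Fill Client W tier1 block (30 at 21) ; 65 left.
Client L tier1 at 13: fill all 30 ; 35 left.
Client Y tier1 at 11: only 35 left, fill 35.
Total = 21×30 + 13×30 + 11×35 = 1405.

1405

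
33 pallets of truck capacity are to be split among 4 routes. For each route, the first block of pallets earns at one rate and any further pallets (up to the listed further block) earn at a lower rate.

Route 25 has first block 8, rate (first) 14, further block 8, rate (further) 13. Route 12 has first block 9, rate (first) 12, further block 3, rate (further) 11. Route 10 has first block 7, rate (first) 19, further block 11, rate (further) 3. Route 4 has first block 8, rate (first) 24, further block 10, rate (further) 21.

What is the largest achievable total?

647

Order all 8 blocks by rate: Route 4/tier1 24 > Route 4/tier2 21 > Route 10/tier1 19 > Route 25/tier1 14 > Route 25/tier2 13 > Route 12/tier1 12 > Route 12/tier2 11 > Route 10/tier2 3.
Fill Route 4 tier1 block (8 at 24) ; 25 left.
Route 4/tier2 (21): +10 ; 15 left.
Route 10 tier1 at 19: fill all 7 ; 8 left.
Route 25/tier1 (14): +8 ; 0 left.
Total = 24×8 + 21×10 + 19×7 + 14×8 = 647.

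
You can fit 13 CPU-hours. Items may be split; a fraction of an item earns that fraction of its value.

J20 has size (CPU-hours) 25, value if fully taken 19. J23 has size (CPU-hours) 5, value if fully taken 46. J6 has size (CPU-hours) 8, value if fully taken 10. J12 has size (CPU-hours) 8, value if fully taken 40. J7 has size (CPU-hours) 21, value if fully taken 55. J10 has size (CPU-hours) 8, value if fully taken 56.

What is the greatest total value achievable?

102

Sort by value density: J23 46/5≈9.2, J10 56/8≈7, J12 40/8≈5, J7 55/21≈2.62, J6 10/8≈1.25, J20 19/25≈0.76.
All 5 CPU-hours of J23 fit (value 46) — 8 remain.
All 8 CPU-hours of J10 fit (value 56) — 0 remain.
Total value = 102.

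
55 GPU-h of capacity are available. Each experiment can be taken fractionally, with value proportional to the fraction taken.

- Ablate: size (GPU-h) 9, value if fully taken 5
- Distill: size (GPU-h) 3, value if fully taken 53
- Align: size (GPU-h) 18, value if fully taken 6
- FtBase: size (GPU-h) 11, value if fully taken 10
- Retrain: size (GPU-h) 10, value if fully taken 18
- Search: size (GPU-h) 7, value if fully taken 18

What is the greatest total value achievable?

Best value per unit of size first: Distill 53/3≈17.7, Search 18/7≈2.57, Retrain 18/10≈1.8, FtBase 10/11≈0.909, Ablate 5/9≈0.556, Align 6/18≈0.333.
All 3 GPU-h of Distill fit (value 53) ; 52 remain.
All 7 GPU-h of Search fit (value 18) ; 45 remain.
Take all of Retrain (10 GPU-h, value 18) ; 35 GPU-h left.
Take all of FtBase (11 GPU-h, value 10) ; 24 GPU-h left.
All 9 GPU-h of Ablate fit (value 5) ; 15 remain.
Only 15 GPU-h remain; take 15/18 of Align for value 6×15/18 = 5.
Total value = 109.

109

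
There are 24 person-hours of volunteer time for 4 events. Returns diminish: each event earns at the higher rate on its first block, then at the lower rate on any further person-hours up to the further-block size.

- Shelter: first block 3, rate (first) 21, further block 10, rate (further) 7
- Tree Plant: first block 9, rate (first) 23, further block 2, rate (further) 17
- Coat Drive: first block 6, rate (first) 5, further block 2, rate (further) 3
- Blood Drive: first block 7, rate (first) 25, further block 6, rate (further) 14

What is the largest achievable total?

521

Treat each block as its own option and order by rate: Blood Drive/tier1 25 > Tree Plant/tier1 23 > Shelter/tier1 21 > Tree Plant/tier2 17 > Blood Drive/tier2 14 > Shelter/tier2 7 > Coat Drive/tier1 5 > Coat Drive/tier2 3.
Blood Drive/tier1 (25): +7 ; 17 left.
Tree Plant tier1 at 23: fill all 9 ; 8 left.
Fill Shelter tier1 block (3 at 21) ; 5 left.
Tree Plant tier2 at 17: fill all 2 ; 3 left.
3 remain; put them into Blood Drive tier2 at 14.
Total = 25×7 + 23×9 + 21×3 + 17×2 + 14×3 = 521.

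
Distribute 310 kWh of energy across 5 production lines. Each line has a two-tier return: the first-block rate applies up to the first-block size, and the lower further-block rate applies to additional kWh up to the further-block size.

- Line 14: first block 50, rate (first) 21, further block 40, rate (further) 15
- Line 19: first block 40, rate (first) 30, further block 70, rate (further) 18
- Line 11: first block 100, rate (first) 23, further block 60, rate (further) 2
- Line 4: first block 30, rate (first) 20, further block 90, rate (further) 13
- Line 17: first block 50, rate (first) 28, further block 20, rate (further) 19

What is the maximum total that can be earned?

7290

Treat each block as its own option and order by rate: Line 19/tier1 30 > Line 17/tier1 28 > Line 11/tier1 23 > Line 14/tier1 21 > Line 4/tier1 20 > Line 17/tier2 19 > Line 19/tier2 18 > Line 14/tier2 15 > Line 4/tier2 13 > Line 11/tier2 2.
Line 19 tier1 at 30: fill all 40 ; 270 left.
Line 17/tier1 (28): +50 ; 220 left.
Line 11 tier1 at 23: fill all 100 ; 120 left.
Fill Line 14 tier1 block (50 at 21) ; 70 left.
Fill Line 4 tier1 block (30 at 20) ; 40 left.
Line 17 tier2 at 19: fill all 20 ; 20 left.
20 remain; put them into Line 19 tier2 at 18.
Total = 30×40 + 28×50 + 23×100 + 21×50 + 20×30 + 19×20 + 18×20 = 7290.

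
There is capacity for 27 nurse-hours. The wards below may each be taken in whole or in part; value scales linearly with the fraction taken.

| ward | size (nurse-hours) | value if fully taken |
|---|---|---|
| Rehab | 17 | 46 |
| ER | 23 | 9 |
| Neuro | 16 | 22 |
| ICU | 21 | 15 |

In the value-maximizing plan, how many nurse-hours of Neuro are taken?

Sort by value density: Rehab 46/17≈2.71, Neuro 22/16≈1.38, ICU 15/21≈0.714, ER 9/23≈0.391.
All 17 nurse-hours of Rehab fit (value 46) → 10 remain.
10 nurse-hours left: a 10/16 share of Neuro gives 22×10/16 = 13.75.

10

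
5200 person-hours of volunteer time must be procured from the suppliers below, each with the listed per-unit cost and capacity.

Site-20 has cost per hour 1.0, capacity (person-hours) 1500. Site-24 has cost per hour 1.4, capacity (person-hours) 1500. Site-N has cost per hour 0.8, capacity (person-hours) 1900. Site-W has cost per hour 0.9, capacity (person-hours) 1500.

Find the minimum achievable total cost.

Fill from the cheapest supplier first.
Site-N at 0.8: take all 1900 person-hours → 3300 still needed.
Site-W (0.9): use full 1500 → 1800 person-hours to go.
Site-20 (1.0): use full 1500 → 300 person-hours to go.
Site-24 at 1.4: take 300 of its 1500 → requirement met.
Cost = 1900×0.8 + 1500×0.9 + 1500×1.0 + 300×1.4 = 4790.

4790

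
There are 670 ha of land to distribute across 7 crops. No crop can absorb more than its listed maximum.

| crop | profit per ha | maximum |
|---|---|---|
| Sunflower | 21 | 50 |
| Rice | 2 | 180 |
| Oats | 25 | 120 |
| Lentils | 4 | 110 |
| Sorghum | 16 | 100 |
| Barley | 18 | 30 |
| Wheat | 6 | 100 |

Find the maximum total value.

7550

Order the crops by profit per ha: Oats 25 > Sunflower 21 > Barley 18 > Sorghum 16 > Wheat 6 > Lentils 4 > Rice 2.
Give Oats 120 to hit its cap of 120 → 550 left.
Give Sunflower 50 to hit its cap of 50 → 500 left.
Barley: +30 to 30 (cap) → 470 left.
Sorghum takes 100 to reach its cap of 100 → 370 left.
Wheat takes 100 to reach its cap of 100 → 270 left.
Give Lentils 110 to hit its cap of 110 → 160 left.
Rice has room for 180 but only 160 remain, so it gets 160.
Total = 21×50 + 2×160 + 25×120 + 4×110 + 16×100 + 18×30 + 6×100 = 7550.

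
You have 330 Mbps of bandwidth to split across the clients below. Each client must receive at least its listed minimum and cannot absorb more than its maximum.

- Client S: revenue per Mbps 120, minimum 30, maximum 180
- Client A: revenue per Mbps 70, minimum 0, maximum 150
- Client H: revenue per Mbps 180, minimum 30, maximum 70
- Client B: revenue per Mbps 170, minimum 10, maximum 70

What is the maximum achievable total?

46800

Meeting every minimum uses 30+0+30+10 = 70 Mbps, leaving 260.
Order the clients by revenue per Mbps: Client H 180 > Client B 170 > Client S 120 > Client A 70.
Client H takes 40 more to reach its cap of 70 → 220 left.
Client B: +60 to 70 (cap) → 160 left.
Client S: +150 to 180 (cap) → 10 left.
Client A: +10 (room for 150) → 10. Pool exhausted.
Total = 120×180 + 70×10 + 180×70 + 170×70 = 46800.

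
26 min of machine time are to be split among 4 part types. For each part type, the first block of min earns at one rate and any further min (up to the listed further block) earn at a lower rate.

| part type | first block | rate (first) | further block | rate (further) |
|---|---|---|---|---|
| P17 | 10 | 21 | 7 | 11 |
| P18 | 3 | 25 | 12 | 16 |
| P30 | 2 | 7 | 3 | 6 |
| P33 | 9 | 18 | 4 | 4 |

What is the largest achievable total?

Treat each block as its own option and order by rate: P18/first 25 > P17/first 21 > P33/first 18 > P18/second 16 > P17/second 11 > P30/first 7 > P30/second 6 > P33/second 4.
P18/first (25): +3 → 23 left.
P17 first at 21: fill all 10 → 13 left.
Fill P33 first block (9 at 18) → 4 left.
4 remain; put them into P18 second at 16.
Total = 25×3 + 21×10 + 18×9 + 16×4 = 511.

511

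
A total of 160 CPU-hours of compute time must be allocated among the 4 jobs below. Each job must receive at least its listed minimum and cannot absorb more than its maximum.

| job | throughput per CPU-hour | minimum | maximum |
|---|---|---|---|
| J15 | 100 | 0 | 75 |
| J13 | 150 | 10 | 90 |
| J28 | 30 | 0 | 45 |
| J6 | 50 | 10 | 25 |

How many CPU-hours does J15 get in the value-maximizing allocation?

60

Meeting every minimum uses 0+10+0+10 = 20 CPU-hours, leaving 140.
Highest throughput per CPU-hour first: J13 150 > J15 100 > J6 50 > J28 30.
J13: +80 to 90 (cap) — 60 left.
J15: +60 (room for 75) → 60. Pool exhausted.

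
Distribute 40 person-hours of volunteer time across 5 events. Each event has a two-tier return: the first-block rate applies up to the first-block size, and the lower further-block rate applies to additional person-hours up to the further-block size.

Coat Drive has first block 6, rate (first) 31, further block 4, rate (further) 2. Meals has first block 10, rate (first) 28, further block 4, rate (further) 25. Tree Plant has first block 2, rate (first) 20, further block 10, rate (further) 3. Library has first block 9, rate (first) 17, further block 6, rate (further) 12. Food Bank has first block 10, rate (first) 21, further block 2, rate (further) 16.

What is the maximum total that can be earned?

Order all 10 blocks by rate: Coat Drive/tier1 31 > Meals/tier1 28 > Meals/tier2 25 > Food Bank/tier1 21 > Tree Plant/tier1 20 > Library/tier1 17 > Food Bank/tier2 16 > Library/tier2 12 > Tree Plant/tier2 3 > Coat Drive/tier2 2.
Coat Drive tier1 at 31: fill all 6 — 34 left.
Meals tier1 at 28: fill all 10 — 24 left.
Meals tier2 at 25: fill all 4 — 20 left.
Food Bank/tier1 (21): +10 — 10 left.
Tree Plant tier1 at 20: fill all 2 — 8 left.
8 remain; put them into Library tier1 at 17.
Total = 31×6 + 28×10 + 25×4 + 21×10 + 20×2 + 17×8 = 952.

952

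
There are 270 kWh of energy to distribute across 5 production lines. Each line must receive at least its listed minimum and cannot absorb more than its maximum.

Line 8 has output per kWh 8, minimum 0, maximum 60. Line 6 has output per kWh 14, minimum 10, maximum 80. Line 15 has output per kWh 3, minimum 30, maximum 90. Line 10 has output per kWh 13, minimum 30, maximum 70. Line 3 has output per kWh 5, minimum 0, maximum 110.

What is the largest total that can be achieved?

Meeting every minimum uses 0+10+30+30+0 = 70 kWh, leaving 200.
Highest output per kWh first: Line 6 14 > Line 10 13 > Line 8 8 > Line 3 5 > Line 15 3.
Line 6: +70 to 80 (cap) → 130 left.
Line 10 takes 40 more to reach its cap of 70 → 90 left.
Line 8 takes 60 more to reach its cap of 60 → 30 left.
Line 3: +30 (room for 110) → 30. Pool exhausted.
Total = 8×60 + 14×80 + 3×30 + 13×70 + 5×30 = 2750.

2750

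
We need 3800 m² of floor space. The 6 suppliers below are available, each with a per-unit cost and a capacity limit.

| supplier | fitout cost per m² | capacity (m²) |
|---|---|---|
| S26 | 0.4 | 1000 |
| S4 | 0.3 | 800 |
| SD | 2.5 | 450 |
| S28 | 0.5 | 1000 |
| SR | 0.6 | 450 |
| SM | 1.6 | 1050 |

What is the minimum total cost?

Fill from the cheapest supplier first.
S4 at 0.3: take all 800 m² ; 3000 still needed.
Take 1000 from S26 at 0.4 ; need 2000 more.
S28 at 0.5: take all 1000 m² ; 1000 still needed.
Take 450 from SR at 0.6 ; need 550 more.
Take 550 from SM at 1.6 to finish.
SD: unused.
Cost = 800×0.3 + 1000×0.4 + 1000×0.5 + 450×0.6 + 550×1.6 = 2290.

2290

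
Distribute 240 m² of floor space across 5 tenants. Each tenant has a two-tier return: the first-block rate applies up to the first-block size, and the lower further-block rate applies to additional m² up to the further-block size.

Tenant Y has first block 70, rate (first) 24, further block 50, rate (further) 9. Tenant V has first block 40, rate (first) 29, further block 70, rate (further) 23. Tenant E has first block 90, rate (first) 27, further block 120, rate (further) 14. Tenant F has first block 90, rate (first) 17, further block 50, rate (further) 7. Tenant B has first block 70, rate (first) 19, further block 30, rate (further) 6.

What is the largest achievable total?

6190

Order all 10 blocks by rate: Tenant V/T1 29 > Tenant E/T1 27 > Tenant Y/T1 24 > Tenant V/T2 23 > Tenant B/T1 19 > Tenant F/T1 17 > Tenant E/T2 14 > Tenant Y/T2 9 > Tenant F/T2 7 > Tenant B/T2 6.
Tenant V T1 at 29: fill all 40 → 200 left.
Tenant E/T1 (27): +90 → 110 left.
Tenant Y/T1 (24): +70 → 40 left.
Tenant V T2 at 23: only 40 left, fill 40.
Total = 29×40 + 27×90 + 24×70 + 23×40 = 6190.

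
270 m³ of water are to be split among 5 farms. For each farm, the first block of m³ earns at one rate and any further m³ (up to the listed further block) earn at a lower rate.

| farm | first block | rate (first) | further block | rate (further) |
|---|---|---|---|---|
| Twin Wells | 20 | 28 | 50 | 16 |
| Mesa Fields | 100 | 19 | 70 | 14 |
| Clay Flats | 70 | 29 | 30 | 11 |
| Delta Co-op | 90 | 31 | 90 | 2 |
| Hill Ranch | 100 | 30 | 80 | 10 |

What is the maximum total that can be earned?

8100

Order all 10 blocks by rate: Delta Co-op/first 31 > Hill Ranch/first 30 > Clay Flats/first 29 > Twin Wells/first 28 > Mesa Fields/first 19 > Twin Wells/second 16 > Mesa Fields/second 14 > Clay Flats/second 11 > Hill Ranch/second 10 > Delta Co-op/second 2.
Delta Co-op/first (31): +90 → 180 left.
Hill Ranch/first (30): +100 → 80 left.
Clay Flats first at 29: fill all 70 → 10 left.
10 remain; put them into Twin Wells first at 28.
Total = 31×90 + 30×100 + 29×70 + 28×10 = 8100.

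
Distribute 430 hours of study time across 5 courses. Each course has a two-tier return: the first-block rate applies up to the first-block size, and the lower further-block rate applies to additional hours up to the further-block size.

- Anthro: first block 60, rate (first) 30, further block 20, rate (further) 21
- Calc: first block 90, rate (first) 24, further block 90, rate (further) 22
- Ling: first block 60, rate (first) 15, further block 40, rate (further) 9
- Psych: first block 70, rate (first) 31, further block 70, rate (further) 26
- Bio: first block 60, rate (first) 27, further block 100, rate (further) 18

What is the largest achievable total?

11330

Rank every tier by rate: Psych/tier1 31 > Anthro/tier1 30 > Bio/tier1 27 > Psych/tier2 26 > Calc/tier1 24 > Calc/tier2 22 > Anthro/tier2 21 > Bio/tier2 18 > Ling/tier1 15 > Ling/tier2 9.
Psych/tier1 (31): +70 — 360 left.
Anthro tier1 at 30: fill all 60 — 300 left.
Bio tier1 at 27: fill all 60 — 240 left.
Psych/tier2 (26): +70 — 170 left.
Fill Calc tier1 block (90 at 24) — 80 left.
80 remain; put them into Calc tier2 at 22.
Total = 31×70 + 30×60 + 27×60 + 26×70 + 24×90 + 22×80 = 11330.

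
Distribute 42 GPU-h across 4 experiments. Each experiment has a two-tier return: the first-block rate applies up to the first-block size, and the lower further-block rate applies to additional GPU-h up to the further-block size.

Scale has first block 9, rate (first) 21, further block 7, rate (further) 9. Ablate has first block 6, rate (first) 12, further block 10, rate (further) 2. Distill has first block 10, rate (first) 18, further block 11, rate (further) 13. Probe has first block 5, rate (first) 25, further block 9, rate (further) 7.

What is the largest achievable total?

Rank every tier by rate: Probe/first 25 > Scale/first 21 > Distill/first 18 > Distill/second 13 > Ablate/first 12 > Scale/second 9 > Probe/second 7 > Ablate/second 2.
Fill Probe first block (5 at 25) — 37 left.
Fill Scale first block (9 at 21) — 28 left.
Distill first at 18: fill all 10 — 18 left.
Distill/second (13): +11 — 7 left.
Fill Ablate first block (6 at 12) — 1 left.
1 remain; put them into Scale second at 9.
Total = 25×5 + 21×9 + 18×10 + 13×11 + 12×6 + 9×1 = 718.

718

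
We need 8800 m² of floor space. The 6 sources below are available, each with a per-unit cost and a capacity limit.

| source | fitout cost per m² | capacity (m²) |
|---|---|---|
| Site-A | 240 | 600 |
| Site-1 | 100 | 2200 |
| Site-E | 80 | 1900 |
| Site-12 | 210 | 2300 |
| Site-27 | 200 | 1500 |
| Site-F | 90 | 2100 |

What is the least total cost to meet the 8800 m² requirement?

Cheapest first:
Site-E at 80: take all 1900 m² — 6900 still needed.
Take 2100 from Site-F at 90 — need 4800 more.
Site-1 (100): use full 2200 — 2600 m² to go.
Site-27 at 200: take all 1500 m² — 1100 still needed.
Site-12 (210): take the remaining 1100 — done.
Site-A: unused.
Cost = 1900×80 + 2100×90 + 2200×100 + 1500×200 + 1100×210 = 1092000.

1092000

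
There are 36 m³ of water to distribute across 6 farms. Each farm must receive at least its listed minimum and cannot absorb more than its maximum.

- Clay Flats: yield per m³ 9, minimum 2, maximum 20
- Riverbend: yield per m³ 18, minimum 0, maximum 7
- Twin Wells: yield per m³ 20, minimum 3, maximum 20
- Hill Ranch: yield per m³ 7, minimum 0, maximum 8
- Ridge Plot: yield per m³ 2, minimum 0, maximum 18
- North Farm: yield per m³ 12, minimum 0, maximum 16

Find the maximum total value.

Meeting every minimum uses 2+0+3+0+0+0 = 5 m³, leaving 31.
Highest yield per m³ first: Twin Wells 20 > Riverbend 18 > North Farm 12 > Clay Flats 9 > Hill Ranch 7 > Ridge Plot 2.
Give Twin Wells 17 more to hit its cap of 20 — 14 left.
Give Riverbend 7 more to hit its cap of 7 — 7 left.
Only 7 left; North Farm takes them to reach 7.
Total = 9×2 + 18×7 + 20×20 + 12×7 = 628.

628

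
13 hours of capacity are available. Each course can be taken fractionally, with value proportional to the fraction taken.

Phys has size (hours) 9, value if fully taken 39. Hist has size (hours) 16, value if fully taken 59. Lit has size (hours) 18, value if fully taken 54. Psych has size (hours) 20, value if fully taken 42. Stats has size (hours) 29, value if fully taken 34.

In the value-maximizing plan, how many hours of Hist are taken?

Rank by value-to-size ratio: Phys 39/9≈4.33, Hist 59/16≈3.69, Lit 54/18≈3, Psych 42/20≈2.1, Stats 34/29≈1.17.
All 9 hours of Phys fit (value 39) — 4 remain.
Fill the last 4 hours with part of Hist: 4/16 of it earns 14.75.

4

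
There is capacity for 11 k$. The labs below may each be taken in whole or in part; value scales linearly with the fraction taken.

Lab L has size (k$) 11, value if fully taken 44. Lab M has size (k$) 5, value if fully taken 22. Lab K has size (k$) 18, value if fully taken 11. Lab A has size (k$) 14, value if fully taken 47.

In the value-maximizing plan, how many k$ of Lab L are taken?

Rank by value-to-size ratio: Lab M 22/5≈4.4, Lab L 44/11≈4, Lab A 47/14≈3.36, Lab K 11/18≈0.611.
Take all of Lab M (5 k$, value 22) → 6 k$ left.
Fill the last 6 k$ with part of Lab L: 6/11 of it earns 24.

6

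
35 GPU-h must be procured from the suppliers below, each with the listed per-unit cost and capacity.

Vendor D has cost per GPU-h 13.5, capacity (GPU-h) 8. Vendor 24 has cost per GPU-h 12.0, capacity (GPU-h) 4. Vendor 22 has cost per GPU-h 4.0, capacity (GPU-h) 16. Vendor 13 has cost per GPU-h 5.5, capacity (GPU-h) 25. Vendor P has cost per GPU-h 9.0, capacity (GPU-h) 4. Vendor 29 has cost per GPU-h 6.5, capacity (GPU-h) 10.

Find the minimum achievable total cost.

168.5

Cheapest first:
Take 16 from Vendor 22 at 4.0 — need 19 more.
Vendor 13 (5.5): take the remaining 19 — done.
Vendor 29, Vendor P, Vendor 24, Vendor D: unused.
Cost = 16×4.0 + 19×5.5 = 168.5.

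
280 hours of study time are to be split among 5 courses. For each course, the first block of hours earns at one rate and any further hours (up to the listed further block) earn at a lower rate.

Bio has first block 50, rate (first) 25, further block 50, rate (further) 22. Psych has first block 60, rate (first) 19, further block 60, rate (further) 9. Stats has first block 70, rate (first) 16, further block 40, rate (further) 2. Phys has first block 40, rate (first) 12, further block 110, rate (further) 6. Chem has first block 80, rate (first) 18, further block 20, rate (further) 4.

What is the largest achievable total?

Order all 10 blocks by rate: Bio/first 25 > Bio/second 22 > Psych/first 19 > Chem/first 18 > Stats/first 16 > Phys/first 12 > Psych/second 9 > Phys/second 6 > Chem/second 4 > Stats/second 2.
Bio/first (25): +50 ; 230 left.
Bio second at 22: fill all 50 ; 180 left.
Fill Psych first block (60 at 19) ; 120 left.
Fill Chem first block (80 at 18) ; 40 left.
Stats first at 16: only 40 left, fill 40.
Total = 25×50 + 22×50 + 19×60 + 18×80 + 16×40 = 5570.

5570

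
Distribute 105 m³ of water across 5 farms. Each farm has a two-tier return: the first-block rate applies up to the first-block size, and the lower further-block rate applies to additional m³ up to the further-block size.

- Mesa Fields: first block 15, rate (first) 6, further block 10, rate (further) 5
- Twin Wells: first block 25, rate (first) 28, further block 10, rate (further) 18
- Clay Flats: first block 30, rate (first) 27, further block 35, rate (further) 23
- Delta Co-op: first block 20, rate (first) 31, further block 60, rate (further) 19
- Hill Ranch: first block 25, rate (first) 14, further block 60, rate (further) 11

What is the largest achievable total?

2820

Treat each block as its own option and order by rate: Delta Co-op/tier1 31 > Twin Wells/tier1 28 > Clay Flats/tier1 27 > Clay Flats/tier2 23 > Delta Co-op/tier2 19 > Twin Wells/tier2 18 > Hill Ranch/tier1 14 > Hill Ranch/tier2 11 > Mesa Fields/tier1 6 > Mesa Fields/tier2 5.
Delta Co-op/tier1 (31): +20 — 85 left.
Twin Wells/tier1 (28): +25 — 60 left.
Fill Clay Flats tier1 block (30 at 27) — 30 left.
Clay Flats tier2 at 23: only 30 left, fill 30.
Total = 31×20 + 28×25 + 27×30 + 23×30 = 2820.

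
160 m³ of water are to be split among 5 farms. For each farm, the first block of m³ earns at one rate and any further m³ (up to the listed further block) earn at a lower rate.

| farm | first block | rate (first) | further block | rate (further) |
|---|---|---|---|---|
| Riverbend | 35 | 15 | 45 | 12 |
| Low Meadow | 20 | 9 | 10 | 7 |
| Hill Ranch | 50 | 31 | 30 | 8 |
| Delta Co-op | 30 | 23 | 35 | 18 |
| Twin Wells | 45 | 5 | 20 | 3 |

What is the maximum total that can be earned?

3515

Rank every tier by rate: Hill Ranch/T1 31 > Delta Co-op/T1 23 > Delta Co-op/T2 18 > Riverbend/T1 15 > Riverbend/T2 12 > Low Meadow/T1 9 > Hill Ranch/T2 8 > Low Meadow/T2 7 > Twin Wells/T1 5 > Twin Wells/T2 3.
Hill Ranch/T1 (31): +50 → 110 left.
Delta Co-op/T1 (23): +30 → 80 left.
Delta Co-op/T2 (18): +35 → 45 left.
Riverbend T1 at 15: fill all 35 → 10 left.
10 remain; put them into Riverbend T2 at 12.
Total = 31×50 + 23×30 + 18×35 + 15×35 + 12×10 = 3515.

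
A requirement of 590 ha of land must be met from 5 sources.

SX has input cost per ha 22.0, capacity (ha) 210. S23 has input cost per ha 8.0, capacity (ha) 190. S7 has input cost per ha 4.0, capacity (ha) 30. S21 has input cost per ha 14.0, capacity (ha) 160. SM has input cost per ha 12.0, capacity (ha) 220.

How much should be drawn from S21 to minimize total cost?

Cheapest first:
Take 30 from S7 at 4.0 ; need 560 more.
Take 190 from S23 at 8.0 ; need 370 more.
SM (12.0): use full 220 ; 150 ha to go.
S21 (14.0): take the remaining 150 ; done.
SX: unused.

150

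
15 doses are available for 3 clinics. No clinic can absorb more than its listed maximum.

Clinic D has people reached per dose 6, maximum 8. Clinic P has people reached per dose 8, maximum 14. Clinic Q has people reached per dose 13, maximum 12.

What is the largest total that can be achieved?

Highest people reached per dose first: Clinic Q 13 > Clinic P 8 > Clinic D 6.
Clinic Q takes 12 to reach its cap of 12 ; 3 left.
Clinic P: +3 (room for 14) → 3. Pool exhausted.
Total = 8×3 + 13×12 = 180.

180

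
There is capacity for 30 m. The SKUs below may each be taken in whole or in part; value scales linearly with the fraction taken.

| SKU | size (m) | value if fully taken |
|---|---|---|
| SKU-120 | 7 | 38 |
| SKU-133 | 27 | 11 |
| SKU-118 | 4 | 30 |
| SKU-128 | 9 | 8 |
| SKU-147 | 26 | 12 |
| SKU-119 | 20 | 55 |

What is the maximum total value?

Best value per unit of size first: SKU-118 30/4≈7.5, SKU-120 38/7≈5.43, SKU-119 55/20≈2.75, SKU-128 8/9≈0.889, SKU-147 12/26≈0.462, SKU-133 11/27≈0.407.
All 4 m of SKU-118 fit (value 30) ; 26 remain.
Take all of SKU-120 (7 m, value 38) ; 19 m left.
Fill the last 19 m with part of SKU-119: 19/20 of it earns 52.25.
Total value = 120.25.

120.25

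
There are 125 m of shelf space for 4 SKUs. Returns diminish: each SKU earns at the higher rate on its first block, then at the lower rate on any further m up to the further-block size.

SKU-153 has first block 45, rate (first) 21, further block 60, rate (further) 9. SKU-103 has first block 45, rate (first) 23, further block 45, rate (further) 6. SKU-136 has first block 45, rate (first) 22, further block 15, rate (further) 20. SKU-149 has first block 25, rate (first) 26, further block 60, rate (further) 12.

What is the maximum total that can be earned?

Rank every tier by rate: SKU-149/tier1 26 > SKU-103/tier1 23 > SKU-136/tier1 22 > SKU-153/tier1 21 > SKU-136/tier2 20 > SKU-149/tier2 12 > SKU-153/tier2 9 > SKU-103/tier2 6.
Fill SKU-149 tier1 block (25 at 26) ; 100 left.
Fill SKU-103 tier1 block (45 at 23) ; 55 left.
SKU-136/tier1 (22): +45 ; 10 left.
10 remain; put them into SKU-153 tier1 at 21.
Total = 26×25 + 23×45 + 22×45 + 21×10 = 2885.

2885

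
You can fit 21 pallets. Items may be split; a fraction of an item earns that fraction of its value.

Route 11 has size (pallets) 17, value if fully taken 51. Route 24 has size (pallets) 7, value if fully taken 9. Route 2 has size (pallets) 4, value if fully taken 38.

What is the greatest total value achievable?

89

Sort by value density: Route 2 38/4≈9.5, Route 11 51/17≈3, Route 24 9/7≈1.29.
All 4 pallets of Route 2 fit (value 38) ; 17 remain.
Route 11: take in full, 17 pallets for value 51 ; 0 left.
Total value = 89.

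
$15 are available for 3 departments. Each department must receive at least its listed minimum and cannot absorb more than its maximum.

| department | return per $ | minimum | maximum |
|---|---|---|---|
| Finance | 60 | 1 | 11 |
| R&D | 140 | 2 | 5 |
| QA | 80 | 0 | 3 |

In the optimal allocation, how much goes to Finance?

7

Meeting every minimum uses 1+2+0 = 3 $, leaving 12.
Highest return per $ first: R&D 140 > QA 80 > Finance 60.
Give R&D 3 more to hit its cap of 5 ; 9 left.
QA takes 3 more to reach its cap of 3 ; 6 left.
Only 6 left; Finance takes them to reach 7.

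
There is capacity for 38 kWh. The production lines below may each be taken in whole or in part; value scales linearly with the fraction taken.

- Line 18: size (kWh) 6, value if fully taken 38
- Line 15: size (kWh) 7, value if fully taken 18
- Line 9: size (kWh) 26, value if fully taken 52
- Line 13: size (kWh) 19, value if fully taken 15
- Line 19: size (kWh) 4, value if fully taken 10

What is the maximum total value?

108

Best value per unit of size first: Line 18 38/6≈6.33, Line 15 18/7≈2.57, Line 19 10/4≈2.5, Line 9 52/26≈2, Line 13 15/19≈0.789.
Line 18: take in full, 6 kWh for value 38 ; 32 left.
Line 15: take in full, 7 kWh for value 18 ; 25 left.
Line 19: take in full, 4 kWh for value 10 ; 21 left.
21 kWh left: a 21/26 share of Line 9 gives 52×21/26 = 42.
Total value = 108.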